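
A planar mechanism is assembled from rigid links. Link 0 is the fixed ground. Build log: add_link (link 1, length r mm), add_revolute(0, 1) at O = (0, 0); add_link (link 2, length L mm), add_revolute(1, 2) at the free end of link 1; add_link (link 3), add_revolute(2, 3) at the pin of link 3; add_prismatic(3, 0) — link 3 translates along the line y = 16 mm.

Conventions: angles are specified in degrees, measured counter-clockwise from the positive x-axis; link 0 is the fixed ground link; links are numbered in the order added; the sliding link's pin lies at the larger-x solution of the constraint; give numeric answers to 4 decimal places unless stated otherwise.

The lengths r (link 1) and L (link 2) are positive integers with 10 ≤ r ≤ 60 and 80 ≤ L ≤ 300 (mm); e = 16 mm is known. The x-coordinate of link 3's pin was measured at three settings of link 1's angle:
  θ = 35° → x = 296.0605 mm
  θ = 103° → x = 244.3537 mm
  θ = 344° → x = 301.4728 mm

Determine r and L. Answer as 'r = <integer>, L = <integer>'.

constraint per measurement: (x − r cos θ)² + (r sin θ − e)² = L²
subtracting the θ₁ and θ₂ equations cancels the r² and L² terms:
r = (x₁² − x₂²) / (2[(x₁cos θ₁ + e sin θ₁) − (x₂cos θ₂ + e sin θ₂)]) = 48.0001 → r = 48
L² = (x₁ − r cos θ₁)² + (r sin θ₁ − e)² = 66049.0241 → L = 257.0000 → L = 257
check at θ₃=344°: x = 301.4728 (printed 301.4728) ✓

r = 48, L = 257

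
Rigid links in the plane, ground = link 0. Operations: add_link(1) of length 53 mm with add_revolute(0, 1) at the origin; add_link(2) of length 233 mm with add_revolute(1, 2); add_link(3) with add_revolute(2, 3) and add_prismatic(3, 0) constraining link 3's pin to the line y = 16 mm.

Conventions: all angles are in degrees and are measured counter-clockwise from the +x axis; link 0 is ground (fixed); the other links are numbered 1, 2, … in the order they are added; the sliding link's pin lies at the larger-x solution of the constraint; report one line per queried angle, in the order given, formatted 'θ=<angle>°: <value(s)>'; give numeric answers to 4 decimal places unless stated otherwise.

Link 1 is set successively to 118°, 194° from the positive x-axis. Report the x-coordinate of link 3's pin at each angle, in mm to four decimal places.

geometry: r = 53 mm, L = 233 mm, e = 16 mm
θ=118°: crank pin P = (r cos θ, r sin θ) = (-24.881993, 46.796222)
θ=118°: h = r sin θ − e = 46.796222 − 16 = 30.796222
θ=118°: x = r cos θ + √(L² − h²) = -24.881993 + 230.955824 = 206.073831
θ=194°: crank pin P = (r cos θ, r sin θ) = (-51.425673, -12.821860)
θ=194°: h = r sin θ − e = -12.821860 − 16 = -28.821860
θ=194°: x = r cos θ + √(L² − h²) = -51.425673 + 231.210511 = 179.784837

θ=118°: 206.0738
θ=194°: 179.7848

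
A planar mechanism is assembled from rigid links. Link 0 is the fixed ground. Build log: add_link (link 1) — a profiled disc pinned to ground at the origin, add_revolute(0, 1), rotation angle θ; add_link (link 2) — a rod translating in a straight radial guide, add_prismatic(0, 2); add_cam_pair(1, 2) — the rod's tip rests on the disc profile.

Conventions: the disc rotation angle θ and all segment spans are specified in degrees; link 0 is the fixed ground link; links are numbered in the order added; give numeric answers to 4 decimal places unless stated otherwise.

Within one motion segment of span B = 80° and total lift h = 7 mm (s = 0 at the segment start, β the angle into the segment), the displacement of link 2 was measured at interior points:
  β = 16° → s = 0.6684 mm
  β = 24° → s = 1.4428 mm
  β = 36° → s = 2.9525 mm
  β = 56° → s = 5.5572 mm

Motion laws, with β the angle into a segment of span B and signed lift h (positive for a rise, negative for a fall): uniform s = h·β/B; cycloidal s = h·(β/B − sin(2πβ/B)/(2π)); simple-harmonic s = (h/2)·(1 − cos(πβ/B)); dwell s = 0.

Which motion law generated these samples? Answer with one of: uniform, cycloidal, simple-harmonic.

candidates at β/B = r: uniform s = h·r (linear in β); cycloidal s = h·(r − sin(2πr)/(2π)); simple-harmonic s = (h/2)(1 − cos(πr))
β=16°: printed 0.6684 | uniform 1.4000, cycloidal 0.3404, simple-harmonic 0.6684
β=24°: printed 1.4428 | uniform 2.1000, cycloidal 1.0404, simple-harmonic 1.4428
β=36°: printed 2.9525 | uniform 3.1500, cycloidal 2.8057, simple-harmonic 2.9525
β=56°: printed 5.5572 | uniform 4.9000, cycloidal 5.9596, simple-harmonic 5.5572
only one law matches every sample → simple-harmonic

simple-harmonic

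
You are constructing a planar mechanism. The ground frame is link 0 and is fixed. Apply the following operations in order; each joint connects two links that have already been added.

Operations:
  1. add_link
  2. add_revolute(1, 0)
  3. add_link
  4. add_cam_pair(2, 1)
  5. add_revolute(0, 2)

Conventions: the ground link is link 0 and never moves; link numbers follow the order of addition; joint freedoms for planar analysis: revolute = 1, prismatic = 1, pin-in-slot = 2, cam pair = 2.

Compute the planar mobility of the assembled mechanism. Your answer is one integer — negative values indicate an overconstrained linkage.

link 0 = ground. State L|J1|J2 = 1|0|0
+link1  2|0|0
R(1,0) f=1→J1  2|1|0
+link2  3|1|0
C(2,1) f=2→J2  3|1|1
R(0,2) f=1→J1  3|2|1
M = 3(3−1)−2·2−1 = 6−4−1 = 1

M = 1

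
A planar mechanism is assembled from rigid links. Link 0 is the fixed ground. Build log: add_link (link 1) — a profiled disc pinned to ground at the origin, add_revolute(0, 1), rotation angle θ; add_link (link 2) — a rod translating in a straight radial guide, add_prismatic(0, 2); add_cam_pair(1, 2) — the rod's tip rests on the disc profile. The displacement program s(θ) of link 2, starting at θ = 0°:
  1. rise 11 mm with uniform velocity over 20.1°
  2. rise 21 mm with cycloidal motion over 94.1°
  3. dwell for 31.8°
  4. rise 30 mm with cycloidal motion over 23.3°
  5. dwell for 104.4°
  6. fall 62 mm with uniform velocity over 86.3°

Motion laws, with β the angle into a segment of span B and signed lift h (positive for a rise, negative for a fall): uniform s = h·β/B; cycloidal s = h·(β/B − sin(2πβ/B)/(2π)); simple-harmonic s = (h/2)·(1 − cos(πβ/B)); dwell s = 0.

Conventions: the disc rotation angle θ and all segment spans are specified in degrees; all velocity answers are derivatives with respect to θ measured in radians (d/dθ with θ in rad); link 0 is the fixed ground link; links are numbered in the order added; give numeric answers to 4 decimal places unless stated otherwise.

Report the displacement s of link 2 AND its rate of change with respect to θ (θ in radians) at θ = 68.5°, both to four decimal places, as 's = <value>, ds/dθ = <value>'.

seg 1 [0°–20.1°] uniform, h=11: full span → s += 11 → s = 11.0000
seg 2 [20.1°–114.2°] cycloidal, h=21: θ=68.5° here. β=48.4, B=94.1. 21·(0.5143 − sin(2π·0.5143)/(2π)) = 11.1021 → s = 22.1021
velocity in seg [20.1°–114.2°] (cycloidal), θ in radians: β = 48.4° = 0.8447 rad, B = 94.1° = 1.6424 rad; ds/dθ = (h/B)(1 − cos(2πβ/B)) = (21/1.6424)(1 − cos(2π·0.5143)) = 25.521124 mm/rad

s = 22.1021, ds/dθ = 25.5211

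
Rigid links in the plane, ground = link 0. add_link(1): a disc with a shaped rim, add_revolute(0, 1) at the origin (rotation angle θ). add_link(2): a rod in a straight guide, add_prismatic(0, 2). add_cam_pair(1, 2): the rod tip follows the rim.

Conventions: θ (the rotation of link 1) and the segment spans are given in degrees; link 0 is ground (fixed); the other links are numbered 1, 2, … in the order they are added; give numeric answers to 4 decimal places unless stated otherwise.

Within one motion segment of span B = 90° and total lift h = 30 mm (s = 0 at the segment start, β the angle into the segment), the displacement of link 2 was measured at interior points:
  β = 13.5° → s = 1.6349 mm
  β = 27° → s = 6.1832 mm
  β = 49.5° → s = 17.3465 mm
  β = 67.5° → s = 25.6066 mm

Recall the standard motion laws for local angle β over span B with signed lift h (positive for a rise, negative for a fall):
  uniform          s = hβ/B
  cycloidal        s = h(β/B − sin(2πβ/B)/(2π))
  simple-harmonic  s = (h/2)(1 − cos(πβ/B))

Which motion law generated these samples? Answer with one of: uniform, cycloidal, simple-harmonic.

candidates at β/B = r: uniform s = h·r (linear in β); cycloidal s = h·(r − sin(2πr)/(2π)); simple-harmonic s = (h/2)(1 − cos(πr))
β=13.5°: printed 1.6349 | uniform 4.5000, cycloidal 0.6372, simple-harmonic 1.6349
β=27°: printed 6.1832 | uniform 9.0000, cycloidal 4.4590, simple-harmonic 6.1832
β=49.5°: printed 17.3465 | uniform 16.5000, cycloidal 17.9754, simple-harmonic 17.3465
β=67.5°: printed 25.6066 | uniform 22.5000, cycloidal 27.2746, simple-harmonic 25.6066
only one law matches every sample → simple-harmonic

simple-harmonic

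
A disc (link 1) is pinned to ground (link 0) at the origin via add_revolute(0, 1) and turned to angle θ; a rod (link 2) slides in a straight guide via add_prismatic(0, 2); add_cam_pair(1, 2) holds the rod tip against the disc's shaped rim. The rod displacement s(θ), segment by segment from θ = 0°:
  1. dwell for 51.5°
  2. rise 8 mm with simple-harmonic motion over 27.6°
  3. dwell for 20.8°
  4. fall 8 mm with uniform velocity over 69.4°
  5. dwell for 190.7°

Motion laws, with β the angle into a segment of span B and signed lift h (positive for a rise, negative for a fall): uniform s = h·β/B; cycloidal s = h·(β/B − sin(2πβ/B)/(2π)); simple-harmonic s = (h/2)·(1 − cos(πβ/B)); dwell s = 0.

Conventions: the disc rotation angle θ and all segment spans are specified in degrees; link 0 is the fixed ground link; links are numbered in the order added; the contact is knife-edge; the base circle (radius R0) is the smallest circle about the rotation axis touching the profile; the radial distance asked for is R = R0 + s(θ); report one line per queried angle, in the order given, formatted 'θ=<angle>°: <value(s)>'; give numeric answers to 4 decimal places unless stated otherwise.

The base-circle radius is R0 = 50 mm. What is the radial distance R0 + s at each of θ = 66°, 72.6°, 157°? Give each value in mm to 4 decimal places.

segment 1 (0° to 51.5°, dwell): s unchanged at 0.0000
θ = 66° falls in segment 2 (51.5° to 79.1°, simple-harmonic, h = 8): β = 66 − 51.5 = 14.5°, B = 27.6°; Δs = 8/2·(1 − cos(π·0.5254)) = 4.3184; s = 0.0000 + 4.3184 = 4.3184
θ = 72.6° falls in segment 2 (51.5° to 79.1°, simple-harmonic, h = 8): β = 72.6 − 51.5 = 21.1°, B = 27.6°; Δs = 8/2·(1 − cos(π·0.7645)) = 6.9542; s = 0.0000 + 6.9542 = 6.9542
segment 2 (51.5° to 79.1°, simple-harmonic, h = 8) is passed completely: s = 0.0000 + (8) = 8.0000
segment 3 (79.1° to 99.9°, dwell): s unchanged at 8.0000
θ = 157° falls in segment 4 (99.9° to 169.3°, uniform, h = -8): β = 157 − 99.9 = 57.1°, B = 69.4°; Δs = -8·57.1/69.4 = -6.5821; s = 8.0000 − 6.5821 = 1.4179
θ=66°: R = R0 + s = 50 + 4.3184 = 54.3184
θ=72.6°: R = R0 + s = 50 + 6.9542 = 56.9542
θ=157°: R = R0 + s = 50 + 1.4179 = 51.4179

θ=66°: 54.3184
θ=72.6°: 56.9542
θ=157°: 51.4179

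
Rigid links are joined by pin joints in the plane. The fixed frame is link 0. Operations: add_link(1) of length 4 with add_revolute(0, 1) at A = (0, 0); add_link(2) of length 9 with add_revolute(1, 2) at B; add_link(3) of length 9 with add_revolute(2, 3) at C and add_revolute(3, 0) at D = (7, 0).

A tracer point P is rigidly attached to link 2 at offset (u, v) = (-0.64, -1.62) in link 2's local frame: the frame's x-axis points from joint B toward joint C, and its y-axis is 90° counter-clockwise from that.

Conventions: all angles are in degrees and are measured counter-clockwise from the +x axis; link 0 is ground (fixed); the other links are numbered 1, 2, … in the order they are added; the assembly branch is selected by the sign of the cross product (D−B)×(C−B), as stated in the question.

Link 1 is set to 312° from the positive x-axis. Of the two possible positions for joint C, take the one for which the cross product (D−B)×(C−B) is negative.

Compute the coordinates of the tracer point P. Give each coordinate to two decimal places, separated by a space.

A=(0,0), D=(7.00,0)
B = A + 4.00·(cos312°, sin312°) = (2.6765, -2.9726)
|BD| = 5.2468
circle(B,9.00) ∩ circle(D,9.00): a=2.6234, h=8.6092
  candidates: C₊=(-0.0393,5.6079) cross=45.170; C₋=(9.7158,-8.5805) cross=-45.170
  branch - wants cross < 0 → take C=(9.7158,-8.5805) (cross=-45.170)
ex = (C−B)/|BC| = (0.7821,-0.6231); ey = (0.6231,0.7821)
P = B + -0.64·ex + -1.62·ey = (1.1665,-3.8409)

1.17 -3.84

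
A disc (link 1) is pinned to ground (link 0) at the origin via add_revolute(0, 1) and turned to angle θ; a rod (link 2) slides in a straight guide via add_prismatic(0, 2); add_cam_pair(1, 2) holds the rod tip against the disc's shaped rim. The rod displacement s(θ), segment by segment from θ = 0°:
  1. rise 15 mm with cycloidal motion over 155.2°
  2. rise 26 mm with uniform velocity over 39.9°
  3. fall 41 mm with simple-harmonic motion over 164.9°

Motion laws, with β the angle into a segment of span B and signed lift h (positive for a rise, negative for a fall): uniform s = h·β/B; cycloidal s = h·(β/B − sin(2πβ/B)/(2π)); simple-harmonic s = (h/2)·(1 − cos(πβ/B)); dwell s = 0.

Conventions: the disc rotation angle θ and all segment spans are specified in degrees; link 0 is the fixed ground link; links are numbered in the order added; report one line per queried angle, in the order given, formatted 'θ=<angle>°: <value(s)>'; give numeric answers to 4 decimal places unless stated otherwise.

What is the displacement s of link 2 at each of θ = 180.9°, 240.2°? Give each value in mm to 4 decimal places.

segment 1 (0° to 155.2°, cycloidal, h = 15) is passed completely: s = 0.0000 + (15) = 15.0000
θ = 180.9° falls in segment 2 (155.2° to 195.1°, uniform, h = 26): β = 180.9 − 155.2 = 25.7°, B = 39.9°; Δs = 26·25.7/39.9 = 16.7469; s = 15.0000 + 16.7469 = 31.7469
segment 2 (155.2° to 195.1°, uniform, h = 26) is passed completely: s = 15.0000 + (26) = 41.0000
θ = 240.2° falls in segment 3 (195.1° to 360°, simple-harmonic, h = -41): β = 240.2 − 195.1 = 45.1°, B = 164.9°; Δs = -41/2·(1 − cos(π·0.2735)) = -7.1130; s = 41.0000 − 7.1130 = 33.8870

θ=180.9°: 31.7469
θ=240.2°: 33.8870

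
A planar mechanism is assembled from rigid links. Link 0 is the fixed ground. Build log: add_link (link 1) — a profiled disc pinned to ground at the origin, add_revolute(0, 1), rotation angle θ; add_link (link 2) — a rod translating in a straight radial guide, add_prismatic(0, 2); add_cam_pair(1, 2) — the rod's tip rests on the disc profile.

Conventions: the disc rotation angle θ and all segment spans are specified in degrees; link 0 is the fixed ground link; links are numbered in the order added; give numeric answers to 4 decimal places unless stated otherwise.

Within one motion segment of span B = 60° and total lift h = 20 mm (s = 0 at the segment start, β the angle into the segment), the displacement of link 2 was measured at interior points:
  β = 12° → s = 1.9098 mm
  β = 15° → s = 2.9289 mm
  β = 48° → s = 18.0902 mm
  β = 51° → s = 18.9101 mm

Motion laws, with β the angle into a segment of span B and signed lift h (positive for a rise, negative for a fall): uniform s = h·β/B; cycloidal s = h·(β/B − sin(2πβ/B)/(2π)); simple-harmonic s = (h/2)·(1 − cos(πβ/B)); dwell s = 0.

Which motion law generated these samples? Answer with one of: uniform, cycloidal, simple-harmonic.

candidates at β/B = r: uniform s = h·r (linear in β); cycloidal s = h·(r − sin(2πr)/(2π)); simple-harmonic s = (h/2)(1 − cos(πr))
β=12°: printed 1.9098 | uniform 4.0000, cycloidal 0.9727, simple-harmonic 1.9098
β=15°: printed 2.9289 | uniform 5.0000, cycloidal 1.8169, simple-harmonic 2.9289
β=48°: printed 18.0902 | uniform 16.0000, cycloidal 19.0273, simple-harmonic 18.0902
β=51°: printed 18.9101 | uniform 17.0000, cycloidal 19.5752, simple-harmonic 18.9101
only one law matches every sample → simple-harmonic

simple-harmonic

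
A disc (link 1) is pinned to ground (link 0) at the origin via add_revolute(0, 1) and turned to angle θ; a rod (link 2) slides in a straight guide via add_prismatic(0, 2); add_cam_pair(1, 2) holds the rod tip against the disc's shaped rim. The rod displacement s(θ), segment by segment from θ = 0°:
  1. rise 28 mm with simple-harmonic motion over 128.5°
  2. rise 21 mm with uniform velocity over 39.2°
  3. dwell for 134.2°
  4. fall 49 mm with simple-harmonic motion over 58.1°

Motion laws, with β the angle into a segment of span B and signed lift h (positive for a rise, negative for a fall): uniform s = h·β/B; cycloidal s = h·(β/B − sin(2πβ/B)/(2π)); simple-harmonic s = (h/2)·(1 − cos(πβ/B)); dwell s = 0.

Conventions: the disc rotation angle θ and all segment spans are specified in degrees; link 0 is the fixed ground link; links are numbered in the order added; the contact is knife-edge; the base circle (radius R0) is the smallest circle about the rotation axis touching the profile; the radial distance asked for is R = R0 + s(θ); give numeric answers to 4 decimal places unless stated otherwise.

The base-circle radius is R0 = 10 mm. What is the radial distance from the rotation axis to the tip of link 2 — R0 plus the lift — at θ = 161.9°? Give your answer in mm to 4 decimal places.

segment 1 (0° to 128.5°, simple-harmonic, h = 28) is passed completely: s = 0.0000 + (28) = 28.0000
θ = 161.9° falls in segment 2 (128.5° to 167.7°, uniform, h = 21): β = 161.9 − 128.5 = 33.4°, B = 39.2°; Δs = 21·33.4/39.2 = 17.8929; s = 28.0000 + 17.8929 = 45.8929
R = R0 + s = 10 + 45.8929 = 55.8929

55.8929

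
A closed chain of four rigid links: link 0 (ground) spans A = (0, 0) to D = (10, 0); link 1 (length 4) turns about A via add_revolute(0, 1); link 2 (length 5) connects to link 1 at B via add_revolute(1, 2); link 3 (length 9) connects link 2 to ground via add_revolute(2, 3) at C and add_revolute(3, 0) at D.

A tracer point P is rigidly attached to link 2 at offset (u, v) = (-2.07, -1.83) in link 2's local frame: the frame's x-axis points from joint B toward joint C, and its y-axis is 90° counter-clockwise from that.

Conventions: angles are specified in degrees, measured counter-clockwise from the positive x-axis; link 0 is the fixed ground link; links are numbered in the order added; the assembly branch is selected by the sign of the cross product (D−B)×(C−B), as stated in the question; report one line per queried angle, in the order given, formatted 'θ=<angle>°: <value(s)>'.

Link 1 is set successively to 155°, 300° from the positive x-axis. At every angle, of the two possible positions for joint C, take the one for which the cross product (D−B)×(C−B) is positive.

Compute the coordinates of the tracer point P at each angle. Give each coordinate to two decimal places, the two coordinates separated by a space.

A=(0,0), D=(10.00,0)
θ=155°: B = A + 4.00·(cos155°, sin155°) = (-3.6252, 1.6905)
θ=155°: |BD| = 13.7297
θ=155°: circle(B,5.00) ∩ circle(D,9.00): a=4.8255, h=1.3095
θ=155°:   candidates: C₊=(1.3248,2.3959) cross=17.979; C₋=(1.0023,-0.2032) cross=-17.979
θ=155°:   branch + wants cross > 0 → take C=(1.3248,2.3959) (cross=17.979)
θ=155°: ex = (C−B)/|BC| = (0.9900,0.1411); ey = (-0.1411,0.9900)
θ=155°: P = B + -2.07·ex + -1.83·ey = (-5.4164,-0.4133)
θ=300°: B = A + 4.00·(cos300°, sin300°) = (2.0000, -3.4641)
θ=300°: |BD| = 8.7178
θ=300°: circle(B,5.00) ∩ circle(D,9.00): a=1.1471, h=4.8666
θ=300°:   candidates: C₊=(1.1188,1.4576) cross=42.426; C₋=(4.9864,-7.4742) cross=-42.426
θ=300°:   branch + wants cross > 0 → take C=(1.1188,1.4576) (cross=42.426)
θ=300°: ex = (C−B)/|BC| = (-0.1762,0.9843); ey = (-0.9843,-0.1762)
θ=300°: P = B + -2.07·ex + -1.83·ey = (4.1662,-5.1792)

θ=155°: -5.42 -0.41
θ=300°: 4.17 -5.18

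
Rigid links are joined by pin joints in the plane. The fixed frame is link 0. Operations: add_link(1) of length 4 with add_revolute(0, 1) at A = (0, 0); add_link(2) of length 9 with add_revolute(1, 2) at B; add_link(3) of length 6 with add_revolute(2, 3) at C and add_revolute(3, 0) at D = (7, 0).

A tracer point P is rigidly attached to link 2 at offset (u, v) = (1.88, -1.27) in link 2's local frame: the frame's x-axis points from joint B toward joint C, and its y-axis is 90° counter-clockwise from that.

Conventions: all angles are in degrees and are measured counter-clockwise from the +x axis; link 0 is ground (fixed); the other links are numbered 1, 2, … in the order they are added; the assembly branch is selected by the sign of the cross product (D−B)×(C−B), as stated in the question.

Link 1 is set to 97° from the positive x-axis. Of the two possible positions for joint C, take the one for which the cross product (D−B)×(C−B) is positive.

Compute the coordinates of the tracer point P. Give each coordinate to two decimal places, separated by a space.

A=(0,0), D=(7.00,0)
B = A + 4.00·(cos97°, sin97°) = (-0.4875, 3.9702)
|BD| = 8.4749
circle(B,9.00) ∩ circle(D,6.00): a=6.8924, h=5.7875
  candidates: C₊=(8.3130,5.8546) cross=49.049; C₋=(2.8906,-4.3718) cross=-49.049
  branch + wants cross > 0 → take C=(8.3130,5.8546) (cross=49.049)
ex = (C−B)/|BC| = (0.9778,0.2094); ey = (-0.2094,0.9778)
P = B + 1.88·ex + -1.27·ey = (1.6168,3.1220)

1.62 3.12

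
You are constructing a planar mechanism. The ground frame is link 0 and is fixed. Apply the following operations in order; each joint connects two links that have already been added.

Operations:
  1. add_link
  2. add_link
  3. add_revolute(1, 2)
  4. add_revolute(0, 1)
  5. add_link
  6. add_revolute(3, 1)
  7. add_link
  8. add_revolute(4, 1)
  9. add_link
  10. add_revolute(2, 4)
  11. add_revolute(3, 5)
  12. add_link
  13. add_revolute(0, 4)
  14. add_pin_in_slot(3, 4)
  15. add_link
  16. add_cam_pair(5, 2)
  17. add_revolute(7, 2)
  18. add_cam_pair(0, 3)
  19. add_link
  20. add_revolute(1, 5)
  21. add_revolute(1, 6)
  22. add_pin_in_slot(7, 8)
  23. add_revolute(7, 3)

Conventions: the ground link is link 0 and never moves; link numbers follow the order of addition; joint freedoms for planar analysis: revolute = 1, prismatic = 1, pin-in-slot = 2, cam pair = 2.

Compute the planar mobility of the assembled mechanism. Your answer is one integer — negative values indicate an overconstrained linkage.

(L,J1,J2)=(1,0,0); link0 fixed
link1: (2,0,0)
link2: (3,0,0)
R 1-2 [J1]: (3,1,0)
R 0-1 [J1]: (3,2,0)
link3: (4,2,0)
R 3-1 [J1]: (4,3,0)
link4: (5,3,0)
R 4-1 [J1]: (5,4,0)
link5: (6,4,0)
R 2-4 [J1]: (6,5,0)
R 3-5 [J1]: (6,6,0)
link6: (7,6,0)
R 0-4 [J1]: (7,7,0)
PS 3-4 [J2]: (7,7,1)
link7: (8,7,1)
C 5-2 [J2]: (8,7,2)
R 7-2 [J1]: (8,8,2)
C 0-3 [J2]: (8,8,3)
link8: (9,8,3)
R 1-5 [J1]: (9,9,3)
R 1-6 [J1]: (9,10,3)
PS 7-8 [J2]: (9,10,4)
R 7-3 [J1]: (9,11,4)
Grübler: 3·8 − 2·11 − 4 = -2

M = -2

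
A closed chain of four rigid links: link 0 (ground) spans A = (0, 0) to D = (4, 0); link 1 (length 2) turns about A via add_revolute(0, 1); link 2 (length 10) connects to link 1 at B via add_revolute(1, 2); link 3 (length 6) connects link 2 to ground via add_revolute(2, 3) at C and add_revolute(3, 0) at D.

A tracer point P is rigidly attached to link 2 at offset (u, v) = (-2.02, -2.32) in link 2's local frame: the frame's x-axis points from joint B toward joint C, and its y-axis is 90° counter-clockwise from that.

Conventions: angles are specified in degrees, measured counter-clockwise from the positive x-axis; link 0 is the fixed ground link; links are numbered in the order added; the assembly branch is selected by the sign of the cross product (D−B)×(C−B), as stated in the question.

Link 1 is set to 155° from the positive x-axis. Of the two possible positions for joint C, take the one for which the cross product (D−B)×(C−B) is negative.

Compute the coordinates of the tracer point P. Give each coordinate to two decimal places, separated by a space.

A=(0,0), D=(4.00,0)
B = A + 2.00·(cos155°, sin155°) = (-1.8126, 0.8452)
|BD| = 5.8737
circle(B,10.00) ∩ circle(D,6.00): a=8.3848, h=5.4493
  candidates: C₊=(7.2691,5.0312) cross=32.008; C₋=(5.7008,-5.7539) cross=-32.008
  branch - wants cross < 0 → take C=(5.7008,-5.7539) (cross=-32.008)
ex = (C−B)/|BC| = (0.7513,-0.6599); ey = (0.6599,0.7513)
P = B + -2.02·ex + -2.32·ey = (-4.8613,0.4351)

-4.86 0.44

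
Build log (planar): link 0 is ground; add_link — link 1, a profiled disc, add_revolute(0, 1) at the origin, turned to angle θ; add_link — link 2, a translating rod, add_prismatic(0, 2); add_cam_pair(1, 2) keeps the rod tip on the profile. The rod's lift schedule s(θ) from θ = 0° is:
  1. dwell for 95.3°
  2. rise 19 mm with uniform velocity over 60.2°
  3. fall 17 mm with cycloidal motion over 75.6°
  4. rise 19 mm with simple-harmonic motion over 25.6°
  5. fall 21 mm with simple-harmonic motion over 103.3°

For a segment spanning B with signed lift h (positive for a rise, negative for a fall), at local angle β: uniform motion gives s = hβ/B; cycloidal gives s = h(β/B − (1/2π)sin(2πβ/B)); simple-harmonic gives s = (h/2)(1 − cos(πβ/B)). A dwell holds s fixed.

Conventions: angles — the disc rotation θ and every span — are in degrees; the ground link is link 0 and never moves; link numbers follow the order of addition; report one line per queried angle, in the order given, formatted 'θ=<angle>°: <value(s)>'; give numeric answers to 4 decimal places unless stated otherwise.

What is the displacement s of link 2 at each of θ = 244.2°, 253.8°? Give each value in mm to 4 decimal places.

seg 1 [0°–95.3°] dwell: s stays 0.0000
seg 2 [95.3°–155.5°] uniform, h=19: full span → s += 19 → s = 19.0000
seg 3 [155.5°–231.1°] cycloidal, h=-17: full span → s += -17 → s = 2.0000
seg 4 [231.1°–256.7°] simple-harmonic, h=19: θ=244.2° here. β=13.1, B=25.6. 19/2·(1 − cos(π·0.5117)) = 9.8497 → s = 11.8497
seg 4 [231.1°–256.7°] simple-harmonic, h=19: θ=253.8° here. β=22.7, B=25.6. 19/2·(1 − cos(π·0.8867)) = 18.4047 → s = 20.4047

θ=244.2°: 11.8497
θ=253.8°: 20.4047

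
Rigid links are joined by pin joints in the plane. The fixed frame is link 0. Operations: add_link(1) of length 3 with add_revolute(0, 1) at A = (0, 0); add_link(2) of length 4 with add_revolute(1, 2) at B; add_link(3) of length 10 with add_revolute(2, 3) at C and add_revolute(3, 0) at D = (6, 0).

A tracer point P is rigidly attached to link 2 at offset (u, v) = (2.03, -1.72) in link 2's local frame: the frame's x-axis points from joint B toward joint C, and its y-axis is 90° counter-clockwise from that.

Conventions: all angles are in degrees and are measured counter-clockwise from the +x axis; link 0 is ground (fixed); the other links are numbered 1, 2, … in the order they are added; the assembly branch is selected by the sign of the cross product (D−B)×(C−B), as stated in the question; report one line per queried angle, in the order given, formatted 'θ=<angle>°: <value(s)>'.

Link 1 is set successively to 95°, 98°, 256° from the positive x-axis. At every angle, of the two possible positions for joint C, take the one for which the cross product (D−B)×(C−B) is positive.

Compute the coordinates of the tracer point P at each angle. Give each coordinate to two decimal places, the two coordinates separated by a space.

A=(0,0), D=(6.00,0)
θ=95°: B = A + 3.00·(cos95°, sin95°) = (-0.2615, 2.9886)
θ=95°: |BD| = 6.9381
θ=95°: circle(B,4.00) ∩ circle(D,10.00): a=-2.5844, h=3.0530
θ=95°:   candidates: C₊=(-1.2788,6.8571) cross=21.182; C₋=(-3.9089,1.3466) cross=-21.182
θ=95°:   branch + wants cross > 0 → take C=(-1.2788,6.8571) (cross=21.182)
θ=95°: ex = (C−B)/|BC| = (-0.2543,0.9671); ey = (-0.9671,-0.2543)
θ=95°: P = B + 2.03·ex + -1.72·ey = (0.8857,5.3893)
θ=98°: B = A + 3.00·(cos98°, sin98°) = (-0.4175, 2.9708)
θ=98°: |BD| = 7.0718
θ=98°: circle(B,4.00) ∩ circle(D,10.00): a=-2.4032, h=3.1976
θ=98°:   candidates: C₊=(-1.2551,6.8821) cross=22.613; C₋=(-3.9417,1.0786) cross=-22.613
θ=98°:   branch + wants cross > 0 → take C=(-1.2551,6.8821) (cross=22.613)
θ=98°: ex = (C−B)/|BC| = (-0.2094,0.9778); ey = (-0.9778,-0.2094)
θ=98°: P = B + 2.03·ex + -1.72·ey = (0.8393,5.3160)
θ=256°: B = A + 3.00·(cos256°, sin256°) = (-0.7258, -2.9109)
θ=256°: |BD| = 7.3287
θ=256°: circle(B,4.00) ∩ circle(D,10.00): a=-2.0666, h=3.4248
θ=256°:   candidates: C₊=(-3.9827,-0.5887) cross=25.099; C₋=(-1.2621,-6.8748) cross=-25.099
θ=256°:   branch + wants cross > 0 → take C=(-3.9827,-0.5887) (cross=25.099)
θ=256°: ex = (C−B)/|BC| = (-0.8142,0.5806); ey = (-0.5806,-0.8142)
θ=256°: P = B + 2.03·ex + -1.72·ey = (-1.3801,-0.3319)

θ=95°: 0.89 5.39
θ=98°: 0.84 5.32
θ=256°: -1.38 -0.33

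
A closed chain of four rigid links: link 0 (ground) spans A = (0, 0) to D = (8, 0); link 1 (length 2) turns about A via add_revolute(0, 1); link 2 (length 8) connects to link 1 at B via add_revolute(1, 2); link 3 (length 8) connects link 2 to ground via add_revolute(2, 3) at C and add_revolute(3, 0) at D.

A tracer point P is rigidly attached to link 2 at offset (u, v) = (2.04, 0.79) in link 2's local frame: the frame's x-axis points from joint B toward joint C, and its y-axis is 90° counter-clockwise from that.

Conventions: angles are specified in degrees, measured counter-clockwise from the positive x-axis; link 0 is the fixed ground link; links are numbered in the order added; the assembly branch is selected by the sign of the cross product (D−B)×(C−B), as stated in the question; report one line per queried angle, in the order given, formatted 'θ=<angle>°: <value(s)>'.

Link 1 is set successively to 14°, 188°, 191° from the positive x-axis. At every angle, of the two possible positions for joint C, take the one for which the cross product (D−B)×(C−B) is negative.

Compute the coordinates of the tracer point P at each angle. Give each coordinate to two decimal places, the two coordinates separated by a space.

A=(0,0), D=(8.00,0)
θ=14°: B = A + 2.00·(cos14°, sin14°) = (1.9406, 0.4838)
θ=14°: |BD| = 6.0787
θ=14°: circle(B,8.00) ∩ circle(D,8.00): a=3.0393, h=7.4002
θ=14°:   candidates: C₊=(5.5593,7.6186) cross=44.983; C₋=(4.3813,-7.1348) cross=-44.983
θ=14°:   branch - wants cross < 0 → take C=(4.3813,-7.1348) (cross=-44.983)
θ=14°: ex = (C−B)/|BC| = (0.3051,-0.9523); ey = (0.9523,0.3051)
θ=14°: P = B + 2.04·ex + 0.79·ey = (3.3153,-1.2179)
θ=188°: B = A + 2.00·(cos188°, sin188°) = (-1.9805, -0.2783)
θ=188°: |BD| = 9.9844
θ=188°: circle(B,8.00) ∩ circle(D,8.00): a=4.9922, h=6.2512
θ=188°:   candidates: C₊=(2.8355,6.1096) cross=62.415; C₋=(3.1840,-6.3880) cross=-62.415
θ=188°:   branch - wants cross < 0 → take C=(3.1840,-6.3880) (cross=-62.415)
θ=188°: ex = (C−B)/|BC| = (0.6456,-0.7637); ey = (0.7637,0.6456)
θ=188°: P = B + 2.04·ex + 0.79·ey = (-0.0603,-1.3263)
θ=191°: B = A + 2.00·(cos191°, sin191°) = (-1.9633, -0.3816)
θ=191°: |BD| = 9.9706
θ=191°: circle(B,8.00) ∩ circle(D,8.00): a=4.9853, h=6.2568
θ=191°:   candidates: C₊=(2.7789,6.0614) cross=62.383; C₋=(3.2578,-6.4430) cross=-62.383
θ=191°:   branch - wants cross < 0 → take C=(3.2578,-6.4430) (cross=-62.383)
θ=191°: ex = (C−B)/|BC| = (0.6526,-0.7577); ey = (0.7577,0.6526)
θ=191°: P = B + 2.04·ex + 0.79·ey = (-0.0333,-1.4117)

θ=14°: 3.32 -1.22
θ=188°: -0.06 -1.33
θ=191°: -0.03 -1.41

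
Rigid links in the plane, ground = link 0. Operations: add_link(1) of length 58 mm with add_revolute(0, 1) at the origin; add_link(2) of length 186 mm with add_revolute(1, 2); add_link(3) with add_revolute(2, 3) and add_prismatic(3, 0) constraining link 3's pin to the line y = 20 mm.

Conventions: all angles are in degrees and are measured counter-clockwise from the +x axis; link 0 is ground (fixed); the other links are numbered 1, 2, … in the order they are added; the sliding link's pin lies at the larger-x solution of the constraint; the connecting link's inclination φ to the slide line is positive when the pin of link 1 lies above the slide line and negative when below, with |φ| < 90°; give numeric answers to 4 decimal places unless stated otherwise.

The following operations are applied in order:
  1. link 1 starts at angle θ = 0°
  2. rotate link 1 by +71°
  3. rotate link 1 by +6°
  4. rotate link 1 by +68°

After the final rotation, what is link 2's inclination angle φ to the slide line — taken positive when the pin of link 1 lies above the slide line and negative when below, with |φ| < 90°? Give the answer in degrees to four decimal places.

geometry: r = 58 mm, L = 186 mm, e = 20 mm; θ starts at 0°
rotate link 1 by +71°: θ ← 0° +71° = 71°
rotate link 1 by +6°: θ ← 71° +6° = 77°
rotate link 1 by +68°: θ ← 77° +68° = 145°
h = r sin θ − e = 33.267433 − 20 = 13.267433
sin φ = h / L = 13.267433 / 186 = 0.07133029
φ = arcsin(0.07133029) = 4.090398°

4.0904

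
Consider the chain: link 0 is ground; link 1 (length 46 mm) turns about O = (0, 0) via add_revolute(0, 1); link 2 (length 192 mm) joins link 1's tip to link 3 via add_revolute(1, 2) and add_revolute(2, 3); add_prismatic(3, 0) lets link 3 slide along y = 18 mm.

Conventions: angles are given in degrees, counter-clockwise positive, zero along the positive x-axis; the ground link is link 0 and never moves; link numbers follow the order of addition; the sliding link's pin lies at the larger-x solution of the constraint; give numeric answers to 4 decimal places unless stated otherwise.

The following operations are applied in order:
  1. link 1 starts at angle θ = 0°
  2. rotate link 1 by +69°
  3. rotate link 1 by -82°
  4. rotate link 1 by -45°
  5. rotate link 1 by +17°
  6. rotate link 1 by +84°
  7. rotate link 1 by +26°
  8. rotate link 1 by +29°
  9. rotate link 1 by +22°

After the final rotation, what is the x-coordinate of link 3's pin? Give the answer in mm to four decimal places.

geometry: r = 46 mm, L = 192 mm, e = 18 mm; θ starts at 0°
rotate link 1 by +69°: θ ← 0° +69° = 69°
rotate link 1 by -82°: θ ← 69° -82° = -13°
rotate link 1 by -45°: θ ← -13° -45° = -58°
rotate link 1 by +17°: θ ← -58° +17° = -41°
rotate link 1 by +84°: θ ← -41° +84° = 43°
rotate link 1 by +26°: θ ← 43° +26° = 69°
rotate link 1 by +29°: θ ← 69° +29° = 98°
rotate link 1 by +22°: θ ← 98° +22° = 120°
crank pin P = (r cos θ, r sin θ) = (-23.000000, 39.837169)
h = r sin θ − e = 39.837169 − 18 = 21.837169
x = r cos θ + √(L² − h²) = -23.000000 + 190.754130 = 167.754130

167.7541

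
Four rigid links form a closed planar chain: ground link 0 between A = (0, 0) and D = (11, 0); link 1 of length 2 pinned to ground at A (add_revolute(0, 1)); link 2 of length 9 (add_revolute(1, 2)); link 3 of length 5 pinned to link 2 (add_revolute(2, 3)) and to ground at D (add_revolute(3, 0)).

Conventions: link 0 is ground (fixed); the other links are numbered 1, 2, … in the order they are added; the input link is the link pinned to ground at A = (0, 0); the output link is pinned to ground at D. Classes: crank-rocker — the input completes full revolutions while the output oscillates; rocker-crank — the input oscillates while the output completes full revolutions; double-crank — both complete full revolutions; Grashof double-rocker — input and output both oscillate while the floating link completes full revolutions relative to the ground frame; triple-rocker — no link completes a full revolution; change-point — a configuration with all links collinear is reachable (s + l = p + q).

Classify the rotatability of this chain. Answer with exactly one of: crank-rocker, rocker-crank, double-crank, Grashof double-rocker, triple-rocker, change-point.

lengths: ground=11, input=2, coupler=9, output=5
sorted: s=2 (shortest), l=11 (longest), p+q=14
s + l = 13 vs p + q = 14
s + l < p + q (Grashof) with shortest = input link → crank-rocker

crank-rocker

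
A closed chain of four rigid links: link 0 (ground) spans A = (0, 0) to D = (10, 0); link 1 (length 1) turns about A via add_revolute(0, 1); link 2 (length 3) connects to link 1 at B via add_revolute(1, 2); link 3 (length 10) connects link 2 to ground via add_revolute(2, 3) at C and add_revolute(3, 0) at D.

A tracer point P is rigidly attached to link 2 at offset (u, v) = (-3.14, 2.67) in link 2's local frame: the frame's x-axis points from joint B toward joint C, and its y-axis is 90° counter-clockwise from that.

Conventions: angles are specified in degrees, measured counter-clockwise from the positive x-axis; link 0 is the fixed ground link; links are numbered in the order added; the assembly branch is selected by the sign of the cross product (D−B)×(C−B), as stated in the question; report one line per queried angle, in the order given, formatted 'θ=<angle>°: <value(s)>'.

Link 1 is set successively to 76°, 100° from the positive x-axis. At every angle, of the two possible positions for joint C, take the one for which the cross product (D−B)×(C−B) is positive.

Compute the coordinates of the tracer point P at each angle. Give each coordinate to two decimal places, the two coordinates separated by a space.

A=(0,0), D=(10.00,0)
θ=76°: B = A + 1.00·(cos76°, sin76°) = (0.2419, 0.9703)
θ=76°: |BD| = 9.8062
θ=76°: circle(B,3.00) ∩ circle(D,10.00): a=0.2632, h=2.9884
θ=76°:   candidates: C₊=(0.7995,3.9180) cross=29.305; C₋=(0.2081,-2.0295) cross=-29.305
θ=76°:   branch + wants cross > 0 → take C=(0.7995,3.9180) (cross=29.305)
θ=76°: ex = (C−B)/|BC| = (0.1859,0.9826); ey = (-0.9826,0.1859)
θ=76°: P = B + -3.14·ex + 2.67·ey = (-2.9652,-1.6187)
θ=100°: B = A + 1.00·(cos100°, sin100°) = (-0.1736, 0.9848)
θ=100°: |BD| = 10.2212
θ=100°: circle(B,3.00) ∩ circle(D,10.00): a=0.6591, h=2.9267
θ=100°:   candidates: C₊=(0.7643,3.8344) cross=29.914; C₋=(0.2004,-1.9918) cross=-29.914
θ=100°:   branch + wants cross > 0 → take C=(0.7643,3.8344) (cross=29.914)
θ=100°: ex = (C−B)/|BC| = (0.3127,0.9499); ey = (-0.9499,0.3127)
θ=100°: P = B + -3.14·ex + 2.67·ey = (-3.6915,-1.1630)

θ=76°: -2.97 -1.62
θ=100°: -3.69 -1.16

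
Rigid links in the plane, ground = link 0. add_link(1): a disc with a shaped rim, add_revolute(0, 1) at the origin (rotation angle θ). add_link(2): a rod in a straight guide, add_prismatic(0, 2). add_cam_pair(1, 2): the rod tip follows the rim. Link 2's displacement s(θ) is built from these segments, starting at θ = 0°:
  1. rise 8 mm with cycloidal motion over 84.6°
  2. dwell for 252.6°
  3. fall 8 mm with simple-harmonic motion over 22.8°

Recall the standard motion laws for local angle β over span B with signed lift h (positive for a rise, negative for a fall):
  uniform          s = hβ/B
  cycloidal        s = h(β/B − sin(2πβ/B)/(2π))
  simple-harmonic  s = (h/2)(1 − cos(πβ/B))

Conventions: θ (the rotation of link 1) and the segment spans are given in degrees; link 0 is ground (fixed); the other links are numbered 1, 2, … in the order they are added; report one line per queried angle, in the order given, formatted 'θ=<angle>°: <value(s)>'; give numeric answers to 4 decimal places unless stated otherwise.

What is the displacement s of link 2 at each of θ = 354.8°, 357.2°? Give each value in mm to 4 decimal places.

segment 1 (0° to 84.6°, cycloidal, h = 8) is passed completely: s = 0.0000 + (8) = 8.0000
segment 2 (84.6° to 337.2°, dwell): s unchanged at 8.0000
θ = 354.8° falls in segment 3 (337.2° to 360°, simple-harmonic, h = -8): β = 354.8 − 337.2 = 17.6°, B = 22.8°; Δs = -8/2·(1 − cos(π·0.7719)) = -7.0164; s = 8.0000 − 7.0164 = 0.9836
θ = 357.2° falls in segment 3 (337.2° to 360°, simple-harmonic, h = -8): β = 357.2 − 337.2 = 20°, B = 22.8°; Δs = -8/2·(1 − cos(π·0.8772)) = -7.7060; s = 8.0000 − 7.7060 = 0.2940

θ=354.8°: 0.9836
θ=357.2°: 0.2940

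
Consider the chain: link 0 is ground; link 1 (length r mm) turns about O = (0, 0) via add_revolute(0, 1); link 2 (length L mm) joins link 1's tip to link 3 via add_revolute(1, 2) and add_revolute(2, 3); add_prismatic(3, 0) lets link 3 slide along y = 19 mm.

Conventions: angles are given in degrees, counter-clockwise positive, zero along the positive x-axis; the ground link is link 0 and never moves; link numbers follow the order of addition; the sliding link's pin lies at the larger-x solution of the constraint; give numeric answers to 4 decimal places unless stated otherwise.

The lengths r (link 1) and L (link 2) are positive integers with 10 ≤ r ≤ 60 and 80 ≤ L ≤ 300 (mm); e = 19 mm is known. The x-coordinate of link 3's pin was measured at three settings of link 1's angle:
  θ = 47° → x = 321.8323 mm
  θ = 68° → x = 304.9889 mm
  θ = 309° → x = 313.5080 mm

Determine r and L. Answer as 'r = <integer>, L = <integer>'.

constraint per measurement: (x − r cos θ)² + (r sin θ − e)² = L²
subtracting the θ₁ and θ₂ equations cancels the r² and L² terms:
r = (x₁² − x₂²) / (2[(x₁cos θ₁ + e sin θ₁) − (x₂cos θ₂ + e sin θ₂)]) = 51.9999 → r = 52
L² = (x₁ − r cos θ₁)² + (r sin θ₁ − e)² = 82369.0079 → L = 287.0000 → L = 287
check at θ₃=309°: x = 313.5080 (printed 313.5080) ✓

r = 52, L = 287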